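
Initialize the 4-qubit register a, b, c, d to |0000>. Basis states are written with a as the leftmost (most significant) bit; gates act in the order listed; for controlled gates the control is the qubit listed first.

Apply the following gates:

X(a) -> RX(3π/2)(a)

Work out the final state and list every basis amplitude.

The final amplitudes are -sqrt(2)*I/2 on |0000>, -sqrt(2)/2 on |1000>, and 0 on every other basis state.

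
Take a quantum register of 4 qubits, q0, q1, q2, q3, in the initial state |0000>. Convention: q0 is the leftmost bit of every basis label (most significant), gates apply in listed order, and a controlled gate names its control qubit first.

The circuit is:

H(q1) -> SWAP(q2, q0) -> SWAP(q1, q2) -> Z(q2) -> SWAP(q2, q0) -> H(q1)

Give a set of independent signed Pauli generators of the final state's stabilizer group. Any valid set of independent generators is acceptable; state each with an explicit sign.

The stabilizer group can be generated by -XIII, +IXII, +IIZI, +IIIZ, among other valid generating sets.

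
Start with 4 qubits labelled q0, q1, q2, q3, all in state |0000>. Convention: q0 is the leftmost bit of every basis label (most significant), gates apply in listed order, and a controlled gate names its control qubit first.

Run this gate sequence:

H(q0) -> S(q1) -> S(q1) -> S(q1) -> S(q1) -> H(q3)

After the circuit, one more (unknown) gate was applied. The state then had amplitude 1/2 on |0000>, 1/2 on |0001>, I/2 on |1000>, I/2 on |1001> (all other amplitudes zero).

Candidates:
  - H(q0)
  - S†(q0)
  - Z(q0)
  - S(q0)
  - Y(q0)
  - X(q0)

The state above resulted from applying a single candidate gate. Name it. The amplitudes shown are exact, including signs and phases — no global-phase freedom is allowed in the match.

The unique candidate consistent with the amplitudes is S(q0). Key observation: the block from step 2 through step 5 cancels to the identity and can be dropped.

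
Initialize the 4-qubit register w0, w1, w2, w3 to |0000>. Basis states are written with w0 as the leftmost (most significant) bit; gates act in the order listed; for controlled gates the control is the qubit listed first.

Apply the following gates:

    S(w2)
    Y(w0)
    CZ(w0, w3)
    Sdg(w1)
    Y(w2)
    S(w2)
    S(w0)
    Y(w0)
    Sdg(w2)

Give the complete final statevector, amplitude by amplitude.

After the circuit, the state carries amplitude -1 on |0010>, and 0 on every other basis state.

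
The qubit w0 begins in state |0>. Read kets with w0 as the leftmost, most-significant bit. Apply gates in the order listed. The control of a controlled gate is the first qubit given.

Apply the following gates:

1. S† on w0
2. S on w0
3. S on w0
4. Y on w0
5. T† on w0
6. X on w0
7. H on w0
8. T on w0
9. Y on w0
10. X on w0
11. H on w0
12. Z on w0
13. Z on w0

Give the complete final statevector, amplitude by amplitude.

The final amplitudes are 1/2 + exp(3*I*pi/4)/2 on |0>, -1/2 + exp(3*I*pi/4)/2 on |1>.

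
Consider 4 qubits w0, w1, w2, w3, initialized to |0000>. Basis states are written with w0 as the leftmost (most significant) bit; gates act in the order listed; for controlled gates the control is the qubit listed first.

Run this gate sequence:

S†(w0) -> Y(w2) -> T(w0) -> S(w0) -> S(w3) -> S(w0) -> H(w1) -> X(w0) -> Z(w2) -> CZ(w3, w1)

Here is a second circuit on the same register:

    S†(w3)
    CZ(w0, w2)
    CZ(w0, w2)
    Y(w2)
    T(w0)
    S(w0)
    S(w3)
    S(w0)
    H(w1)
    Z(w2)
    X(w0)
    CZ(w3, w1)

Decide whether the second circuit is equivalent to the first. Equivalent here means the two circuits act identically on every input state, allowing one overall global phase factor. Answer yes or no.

No, they are not equivalent — no single phase factor reconciles the two unitaries.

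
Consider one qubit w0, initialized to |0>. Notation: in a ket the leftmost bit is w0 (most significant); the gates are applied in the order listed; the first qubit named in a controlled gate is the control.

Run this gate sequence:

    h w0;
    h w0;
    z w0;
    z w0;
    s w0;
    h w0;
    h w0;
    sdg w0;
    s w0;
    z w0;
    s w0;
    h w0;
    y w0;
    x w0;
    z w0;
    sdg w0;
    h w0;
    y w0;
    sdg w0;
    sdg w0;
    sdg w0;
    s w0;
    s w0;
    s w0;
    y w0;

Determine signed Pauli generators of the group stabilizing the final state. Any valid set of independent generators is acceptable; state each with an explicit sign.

The final state is stabilized by the group generated by +Y; other independent generating sets are equally valid. Key observation: the block from step 18 through step 25 cancels to the identity and can be dropped.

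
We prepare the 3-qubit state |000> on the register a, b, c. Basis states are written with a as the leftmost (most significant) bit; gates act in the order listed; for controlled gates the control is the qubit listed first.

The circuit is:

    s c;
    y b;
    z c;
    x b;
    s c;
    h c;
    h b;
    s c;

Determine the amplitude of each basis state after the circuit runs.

The resulting statevector has amplitude I/2 on |000>, -1/2 on |001>, I/2 on |010>, -1/2 on |011>, 0 on |100>, 0 on |101>, 0 on |110>, 0 on |111>.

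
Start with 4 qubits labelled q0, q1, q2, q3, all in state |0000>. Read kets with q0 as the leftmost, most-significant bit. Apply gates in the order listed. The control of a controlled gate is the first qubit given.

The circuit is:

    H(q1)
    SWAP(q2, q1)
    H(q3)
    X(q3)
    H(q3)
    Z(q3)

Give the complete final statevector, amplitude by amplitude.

After the circuit, the state carries amplitude sqrt(2)/2 on |0000>, sqrt(2)/2 on |0010>, and 0 on every other basis state. Key observation: steps 3-6 multiply out to the identity, so the circuit reduces to the remaining gates.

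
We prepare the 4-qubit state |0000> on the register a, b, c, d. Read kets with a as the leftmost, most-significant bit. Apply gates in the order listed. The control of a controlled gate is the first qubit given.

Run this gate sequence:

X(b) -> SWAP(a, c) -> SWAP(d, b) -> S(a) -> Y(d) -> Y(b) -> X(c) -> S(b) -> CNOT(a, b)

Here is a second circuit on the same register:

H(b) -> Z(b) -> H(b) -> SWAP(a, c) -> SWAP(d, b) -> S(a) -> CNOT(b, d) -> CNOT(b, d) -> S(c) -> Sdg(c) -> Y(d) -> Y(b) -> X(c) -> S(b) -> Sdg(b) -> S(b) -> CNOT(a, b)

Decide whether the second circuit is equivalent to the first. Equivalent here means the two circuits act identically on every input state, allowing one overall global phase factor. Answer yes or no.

Yes: on every input state the two circuits agree up to one overall phase factor.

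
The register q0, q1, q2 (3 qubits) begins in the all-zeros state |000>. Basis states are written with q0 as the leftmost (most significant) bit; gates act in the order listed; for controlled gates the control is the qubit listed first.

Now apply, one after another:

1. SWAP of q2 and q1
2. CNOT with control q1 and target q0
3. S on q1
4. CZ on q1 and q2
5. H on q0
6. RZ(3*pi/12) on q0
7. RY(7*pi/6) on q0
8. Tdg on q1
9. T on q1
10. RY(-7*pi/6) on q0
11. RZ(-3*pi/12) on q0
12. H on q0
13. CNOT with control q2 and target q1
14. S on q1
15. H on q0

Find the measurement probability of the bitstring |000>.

Outcome |000> occurs with probability 1/2. Key observation: gates 5-12 undo each other exactly, leaving only the rest of the circuit to track.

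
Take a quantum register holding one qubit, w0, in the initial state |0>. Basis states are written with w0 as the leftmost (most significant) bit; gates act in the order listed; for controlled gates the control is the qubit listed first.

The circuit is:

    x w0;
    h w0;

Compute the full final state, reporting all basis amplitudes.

The final amplitudes are sqrt(2)/2 on |0>, -sqrt(2)/2 on |1>.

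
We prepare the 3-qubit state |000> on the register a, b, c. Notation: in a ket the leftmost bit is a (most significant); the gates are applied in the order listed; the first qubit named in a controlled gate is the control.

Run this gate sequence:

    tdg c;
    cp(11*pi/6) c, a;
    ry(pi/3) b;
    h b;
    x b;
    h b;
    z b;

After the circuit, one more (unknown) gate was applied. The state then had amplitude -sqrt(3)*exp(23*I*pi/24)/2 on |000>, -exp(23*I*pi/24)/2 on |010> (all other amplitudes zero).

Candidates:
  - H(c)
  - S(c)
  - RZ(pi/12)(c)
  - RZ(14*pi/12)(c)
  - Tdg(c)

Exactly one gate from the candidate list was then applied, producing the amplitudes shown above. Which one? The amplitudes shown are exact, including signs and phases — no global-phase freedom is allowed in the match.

It was RZ(pi/12)(c) that produced the state shown. Key observation: the block from step 4 through step 7 cancels to the identity and can be dropped.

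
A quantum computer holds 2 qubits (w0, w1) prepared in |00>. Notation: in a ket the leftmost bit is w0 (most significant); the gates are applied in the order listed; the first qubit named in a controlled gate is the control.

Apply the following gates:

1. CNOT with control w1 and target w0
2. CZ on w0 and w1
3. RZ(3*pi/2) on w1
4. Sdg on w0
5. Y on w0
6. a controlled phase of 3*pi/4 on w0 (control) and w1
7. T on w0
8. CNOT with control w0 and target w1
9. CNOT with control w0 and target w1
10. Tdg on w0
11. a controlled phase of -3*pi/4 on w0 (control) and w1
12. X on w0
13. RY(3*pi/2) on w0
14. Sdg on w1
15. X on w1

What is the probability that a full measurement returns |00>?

A full measurement returns |00> with probability 0. Key observation: the block from step 6 through step 11 cancels to the identity and can be dropped.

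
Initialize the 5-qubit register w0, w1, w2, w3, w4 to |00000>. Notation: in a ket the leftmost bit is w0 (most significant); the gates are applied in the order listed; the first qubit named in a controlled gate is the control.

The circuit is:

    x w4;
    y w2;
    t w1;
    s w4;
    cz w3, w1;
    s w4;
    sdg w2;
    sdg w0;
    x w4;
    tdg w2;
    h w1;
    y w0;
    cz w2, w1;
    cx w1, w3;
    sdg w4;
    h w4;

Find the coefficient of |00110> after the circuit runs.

|00110> carries amplitude 0 in the final state.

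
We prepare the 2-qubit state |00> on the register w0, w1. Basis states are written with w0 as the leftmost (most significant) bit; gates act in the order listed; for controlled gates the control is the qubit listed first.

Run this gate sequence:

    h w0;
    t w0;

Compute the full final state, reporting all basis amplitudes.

After the circuit, the state carries amplitude sqrt(2)/2 on |00>, 0 on |01>, sqrt(2)*exp(I*pi/4)/2 on |10>, 0 on |11>.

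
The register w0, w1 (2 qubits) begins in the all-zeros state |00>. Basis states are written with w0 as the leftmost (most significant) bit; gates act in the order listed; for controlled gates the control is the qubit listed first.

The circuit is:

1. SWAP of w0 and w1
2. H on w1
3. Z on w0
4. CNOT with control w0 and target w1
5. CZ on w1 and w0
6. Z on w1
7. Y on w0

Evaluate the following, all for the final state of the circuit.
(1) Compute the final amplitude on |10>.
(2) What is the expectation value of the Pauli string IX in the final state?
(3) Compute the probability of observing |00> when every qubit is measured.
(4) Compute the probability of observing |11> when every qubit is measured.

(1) |10> carries amplitude sqrt(2)*I/2 in the final state.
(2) The observable IX averages to -1.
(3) Outcome |00> occurs with probability 0.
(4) Outcome |11> occurs with probability 1/2.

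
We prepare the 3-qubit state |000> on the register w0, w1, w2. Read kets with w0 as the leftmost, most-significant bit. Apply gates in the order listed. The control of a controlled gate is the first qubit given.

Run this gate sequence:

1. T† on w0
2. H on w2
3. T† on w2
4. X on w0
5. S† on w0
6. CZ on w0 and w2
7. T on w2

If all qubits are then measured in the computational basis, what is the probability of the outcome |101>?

The probability of measuring |101> is 1/2.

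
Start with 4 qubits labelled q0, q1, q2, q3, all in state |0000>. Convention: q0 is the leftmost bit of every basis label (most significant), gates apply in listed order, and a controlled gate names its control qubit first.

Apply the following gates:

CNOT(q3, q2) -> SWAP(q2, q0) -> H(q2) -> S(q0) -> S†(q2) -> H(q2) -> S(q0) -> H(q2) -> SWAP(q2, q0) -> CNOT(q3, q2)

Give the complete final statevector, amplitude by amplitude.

The final amplitudes are sqrt(2)/2 on |0000>, -sqrt(2)*I/2 on |1000>, and 0 on every other basis state.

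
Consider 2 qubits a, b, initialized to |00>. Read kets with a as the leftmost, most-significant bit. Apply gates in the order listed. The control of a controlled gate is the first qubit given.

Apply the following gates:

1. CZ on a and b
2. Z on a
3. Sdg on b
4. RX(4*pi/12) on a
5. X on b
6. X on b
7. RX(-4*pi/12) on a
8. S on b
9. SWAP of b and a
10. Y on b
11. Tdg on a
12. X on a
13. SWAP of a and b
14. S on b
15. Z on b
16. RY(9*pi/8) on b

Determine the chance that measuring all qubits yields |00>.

Outcome |00> occurs with probability 0. Key observation: the block from step 3 through step 8 cancels to the identity and can be dropped.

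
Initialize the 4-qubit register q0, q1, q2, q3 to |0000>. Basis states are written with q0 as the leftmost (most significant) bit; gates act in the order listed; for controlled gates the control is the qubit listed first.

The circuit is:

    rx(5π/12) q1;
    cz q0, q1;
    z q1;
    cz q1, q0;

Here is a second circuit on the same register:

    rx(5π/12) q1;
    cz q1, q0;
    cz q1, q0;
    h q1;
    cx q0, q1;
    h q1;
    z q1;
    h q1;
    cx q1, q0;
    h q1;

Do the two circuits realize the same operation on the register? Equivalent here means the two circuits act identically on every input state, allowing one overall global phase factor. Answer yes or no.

No, they are not equivalent — no single phase factor reconciles the two unitaries.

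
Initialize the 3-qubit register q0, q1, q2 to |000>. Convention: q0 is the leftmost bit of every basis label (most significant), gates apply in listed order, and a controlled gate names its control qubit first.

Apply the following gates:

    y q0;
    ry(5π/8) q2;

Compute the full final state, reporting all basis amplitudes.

The final amplitudes are I*cos(5*pi/16) on |100>, I*sin(5*pi/16) on |101>, and 0 on every other basis state.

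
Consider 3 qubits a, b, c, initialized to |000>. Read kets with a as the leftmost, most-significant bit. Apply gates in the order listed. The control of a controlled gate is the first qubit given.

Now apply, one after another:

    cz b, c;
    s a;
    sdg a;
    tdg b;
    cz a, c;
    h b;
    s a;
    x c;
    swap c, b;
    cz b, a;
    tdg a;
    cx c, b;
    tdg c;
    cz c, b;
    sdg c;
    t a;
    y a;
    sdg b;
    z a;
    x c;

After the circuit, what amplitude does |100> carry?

|100> carries amplitude sqrt(2)*exp(3*I*pi/4)/2 in the final state.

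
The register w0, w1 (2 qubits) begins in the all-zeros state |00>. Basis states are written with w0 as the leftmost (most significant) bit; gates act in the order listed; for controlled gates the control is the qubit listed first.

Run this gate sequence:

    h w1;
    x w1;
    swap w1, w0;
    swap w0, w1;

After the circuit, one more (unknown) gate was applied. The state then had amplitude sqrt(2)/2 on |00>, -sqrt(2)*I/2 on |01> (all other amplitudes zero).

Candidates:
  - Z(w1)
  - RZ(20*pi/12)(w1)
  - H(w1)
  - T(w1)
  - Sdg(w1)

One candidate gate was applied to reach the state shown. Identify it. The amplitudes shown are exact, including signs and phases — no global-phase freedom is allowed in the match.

The applied gate was Sdg(w1).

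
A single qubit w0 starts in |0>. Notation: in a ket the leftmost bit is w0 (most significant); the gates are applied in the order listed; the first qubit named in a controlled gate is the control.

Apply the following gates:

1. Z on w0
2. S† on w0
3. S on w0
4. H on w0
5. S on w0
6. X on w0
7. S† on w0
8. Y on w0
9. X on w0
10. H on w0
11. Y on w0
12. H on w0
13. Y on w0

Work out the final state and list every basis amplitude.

After the circuit, the state carries amplitude sqrt(2)/2 on |0>, sqrt(2)/2 on |1>.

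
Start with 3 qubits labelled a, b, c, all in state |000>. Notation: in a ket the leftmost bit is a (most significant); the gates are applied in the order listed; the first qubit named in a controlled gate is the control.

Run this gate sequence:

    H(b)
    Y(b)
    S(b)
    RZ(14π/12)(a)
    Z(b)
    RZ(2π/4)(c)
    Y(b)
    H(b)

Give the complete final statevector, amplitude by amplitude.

The final amplitudes are (-1 + I)*exp(I*pi/6)/2 on |000>, (1 + I)*exp(I*pi/6)/2 on |010>, and 0 on every other basis state.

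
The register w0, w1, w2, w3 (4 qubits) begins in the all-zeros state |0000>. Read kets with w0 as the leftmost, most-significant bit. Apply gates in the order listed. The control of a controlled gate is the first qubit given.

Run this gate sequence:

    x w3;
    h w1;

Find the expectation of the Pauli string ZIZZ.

The observable ZIZZ averages to -1.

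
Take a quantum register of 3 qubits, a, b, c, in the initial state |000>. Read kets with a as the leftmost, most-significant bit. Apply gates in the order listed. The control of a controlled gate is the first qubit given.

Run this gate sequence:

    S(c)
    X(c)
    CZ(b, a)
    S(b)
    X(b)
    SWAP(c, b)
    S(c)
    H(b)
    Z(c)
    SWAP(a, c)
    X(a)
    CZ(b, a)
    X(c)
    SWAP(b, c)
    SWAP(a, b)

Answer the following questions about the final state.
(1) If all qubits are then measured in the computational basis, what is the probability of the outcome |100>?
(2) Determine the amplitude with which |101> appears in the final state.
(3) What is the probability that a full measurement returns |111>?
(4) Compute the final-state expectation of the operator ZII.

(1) A full measurement returns |100> with probability 1/2.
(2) |101> carries amplitude sqrt(2)*I/2 in the final state.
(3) The probability of measuring |111> is 0.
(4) In the final state, ZII has expectation -1.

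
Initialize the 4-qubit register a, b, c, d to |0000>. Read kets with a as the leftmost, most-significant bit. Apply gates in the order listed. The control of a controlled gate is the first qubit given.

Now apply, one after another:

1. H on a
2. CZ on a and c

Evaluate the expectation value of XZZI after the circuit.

The expectation value of XZZI is 1.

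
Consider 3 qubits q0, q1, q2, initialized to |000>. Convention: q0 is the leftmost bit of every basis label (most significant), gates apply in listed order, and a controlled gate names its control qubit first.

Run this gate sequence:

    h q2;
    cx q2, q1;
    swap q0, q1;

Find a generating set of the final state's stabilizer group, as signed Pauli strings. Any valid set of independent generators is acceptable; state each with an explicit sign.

The final state is stabilized by the group generated by +XIX, +ZIZ, +IZI; other independent generating sets are equally valid.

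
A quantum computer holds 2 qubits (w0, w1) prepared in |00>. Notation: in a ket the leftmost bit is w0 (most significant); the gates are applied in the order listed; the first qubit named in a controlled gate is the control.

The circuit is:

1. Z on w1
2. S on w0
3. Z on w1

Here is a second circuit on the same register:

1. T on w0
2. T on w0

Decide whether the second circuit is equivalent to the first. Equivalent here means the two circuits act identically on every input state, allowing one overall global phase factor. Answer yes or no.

Yes — the two circuits implement the same unitary up to a global phase.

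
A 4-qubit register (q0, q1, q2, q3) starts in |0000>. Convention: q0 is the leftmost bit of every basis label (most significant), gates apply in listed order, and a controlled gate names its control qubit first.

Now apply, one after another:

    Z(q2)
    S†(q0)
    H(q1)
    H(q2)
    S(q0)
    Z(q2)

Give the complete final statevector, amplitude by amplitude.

The final amplitudes are 1/2 on |0000>, -1/2 on |0010>, 1/2 on |0100>, -1/2 on |0110>, and 0 on every other basis state.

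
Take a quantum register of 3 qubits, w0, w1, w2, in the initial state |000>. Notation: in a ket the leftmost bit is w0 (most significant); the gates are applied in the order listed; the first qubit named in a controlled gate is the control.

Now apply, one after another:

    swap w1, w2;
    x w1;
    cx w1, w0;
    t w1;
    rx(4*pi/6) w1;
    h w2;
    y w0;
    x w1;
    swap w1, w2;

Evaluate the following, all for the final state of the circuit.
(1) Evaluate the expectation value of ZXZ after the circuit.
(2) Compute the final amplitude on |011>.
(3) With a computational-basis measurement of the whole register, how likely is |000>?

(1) The expectation value of ZXZ is -1/2.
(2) The amplitude on |011> is -sqrt(6)*exp(I*pi/4)/4.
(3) The probability of measuring |000> is 1/8.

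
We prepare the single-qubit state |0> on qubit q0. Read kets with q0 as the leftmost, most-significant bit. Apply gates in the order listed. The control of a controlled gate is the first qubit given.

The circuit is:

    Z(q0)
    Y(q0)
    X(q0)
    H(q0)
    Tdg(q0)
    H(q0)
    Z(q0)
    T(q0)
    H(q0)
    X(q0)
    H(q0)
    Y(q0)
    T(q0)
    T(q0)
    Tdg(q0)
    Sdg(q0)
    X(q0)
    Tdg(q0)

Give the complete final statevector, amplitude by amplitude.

The final amplitudes are exp(3*I*pi/4)/2 + I/2 on |0>, 1/2 + exp(3*I*pi/4)/2 on |1>.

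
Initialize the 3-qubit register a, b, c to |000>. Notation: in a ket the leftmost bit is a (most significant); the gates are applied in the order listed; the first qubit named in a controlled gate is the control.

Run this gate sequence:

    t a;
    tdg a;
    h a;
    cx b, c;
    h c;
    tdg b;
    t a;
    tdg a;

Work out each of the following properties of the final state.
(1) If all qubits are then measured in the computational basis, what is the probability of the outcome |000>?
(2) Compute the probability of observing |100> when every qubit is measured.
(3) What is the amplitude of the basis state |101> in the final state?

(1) A full measurement returns |000> with probability 1/4.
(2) Outcome |100> occurs with probability 1/4.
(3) |101> carries amplitude 1/2 in the final state.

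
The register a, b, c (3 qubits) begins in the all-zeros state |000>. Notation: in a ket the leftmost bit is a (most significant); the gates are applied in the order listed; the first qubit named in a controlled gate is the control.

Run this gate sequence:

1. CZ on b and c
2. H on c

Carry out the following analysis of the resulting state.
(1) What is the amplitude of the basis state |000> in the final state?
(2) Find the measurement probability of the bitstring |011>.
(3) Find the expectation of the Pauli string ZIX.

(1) The amplitude on |000> is sqrt(2)/2.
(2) A full measurement returns |011> with probability 0.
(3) The expectation value of ZIX is 1.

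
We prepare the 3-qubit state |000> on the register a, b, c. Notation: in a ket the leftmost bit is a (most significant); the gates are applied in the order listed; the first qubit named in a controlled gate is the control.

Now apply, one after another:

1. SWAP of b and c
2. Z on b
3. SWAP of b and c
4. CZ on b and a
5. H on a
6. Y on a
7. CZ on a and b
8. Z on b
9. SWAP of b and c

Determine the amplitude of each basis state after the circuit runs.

After the circuit, the state carries amplitude -sqrt(2)*I/2 on |000>, sqrt(2)*I/2 on |100>, and 0 on every other basis state.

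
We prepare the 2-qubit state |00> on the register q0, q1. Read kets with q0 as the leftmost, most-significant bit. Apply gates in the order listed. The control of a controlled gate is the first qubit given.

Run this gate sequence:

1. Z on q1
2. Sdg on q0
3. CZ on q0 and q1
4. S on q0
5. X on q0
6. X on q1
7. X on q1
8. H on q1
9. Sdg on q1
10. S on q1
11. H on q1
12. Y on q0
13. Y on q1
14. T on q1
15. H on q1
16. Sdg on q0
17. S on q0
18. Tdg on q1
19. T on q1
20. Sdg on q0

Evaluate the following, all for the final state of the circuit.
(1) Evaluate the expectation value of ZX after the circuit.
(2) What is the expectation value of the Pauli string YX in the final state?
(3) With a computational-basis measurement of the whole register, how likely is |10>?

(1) The observable ZX averages to -1.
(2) In the final state, YX has expectation 0.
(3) The probability of measuring |10> is 0.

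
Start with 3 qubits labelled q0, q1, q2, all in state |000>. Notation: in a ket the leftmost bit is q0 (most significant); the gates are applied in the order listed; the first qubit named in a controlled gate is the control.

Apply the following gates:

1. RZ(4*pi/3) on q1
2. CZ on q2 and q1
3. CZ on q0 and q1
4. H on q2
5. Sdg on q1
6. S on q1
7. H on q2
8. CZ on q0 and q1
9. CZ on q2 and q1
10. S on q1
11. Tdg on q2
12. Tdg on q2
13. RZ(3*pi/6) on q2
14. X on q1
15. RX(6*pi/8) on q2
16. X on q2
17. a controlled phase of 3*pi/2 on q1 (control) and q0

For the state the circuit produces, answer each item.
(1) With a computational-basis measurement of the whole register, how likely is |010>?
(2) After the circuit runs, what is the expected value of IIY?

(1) A full measurement returns |010> with probability sqrt(2)/4 + 1/2. Key observation: the block from step 2 through step 9 cancels to the identity and can be dropped.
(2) The observable IIY averages to sqrt(2)/2.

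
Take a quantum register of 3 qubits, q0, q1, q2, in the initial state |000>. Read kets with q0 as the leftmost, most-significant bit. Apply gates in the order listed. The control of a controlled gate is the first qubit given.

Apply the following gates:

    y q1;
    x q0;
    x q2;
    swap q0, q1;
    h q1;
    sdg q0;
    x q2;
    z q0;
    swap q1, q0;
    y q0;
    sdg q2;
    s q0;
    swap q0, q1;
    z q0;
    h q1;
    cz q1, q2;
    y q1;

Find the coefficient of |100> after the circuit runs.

The final state's coefficient on |100> equals 1/2 - I/2.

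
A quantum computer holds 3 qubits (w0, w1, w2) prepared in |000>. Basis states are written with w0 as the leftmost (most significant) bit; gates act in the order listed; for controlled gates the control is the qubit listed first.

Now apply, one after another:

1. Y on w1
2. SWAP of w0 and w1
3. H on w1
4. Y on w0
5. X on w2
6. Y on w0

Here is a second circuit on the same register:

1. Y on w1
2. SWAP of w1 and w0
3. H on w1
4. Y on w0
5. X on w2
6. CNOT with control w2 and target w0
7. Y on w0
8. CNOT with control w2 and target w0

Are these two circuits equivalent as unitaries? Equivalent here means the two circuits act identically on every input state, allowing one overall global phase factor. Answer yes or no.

No: there is an input state on which the two circuits produce genuinely different outputs (not merely differing by a phase).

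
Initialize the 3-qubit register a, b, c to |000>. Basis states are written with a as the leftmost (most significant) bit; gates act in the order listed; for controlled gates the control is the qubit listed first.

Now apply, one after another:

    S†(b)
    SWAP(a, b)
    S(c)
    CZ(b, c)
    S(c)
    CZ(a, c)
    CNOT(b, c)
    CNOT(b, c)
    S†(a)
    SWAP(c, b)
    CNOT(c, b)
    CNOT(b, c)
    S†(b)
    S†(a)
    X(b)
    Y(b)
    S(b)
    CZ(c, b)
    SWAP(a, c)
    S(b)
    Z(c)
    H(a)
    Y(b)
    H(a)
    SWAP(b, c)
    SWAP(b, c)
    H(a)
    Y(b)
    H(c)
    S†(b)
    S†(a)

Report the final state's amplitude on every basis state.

The final amplitudes are -I/2 on |000>, -I/2 on |001>, 0 on |010>, 0 on |011>, -1/2 on |100>, -1/2 on |101>, 0 on |110>, 0 on |111>.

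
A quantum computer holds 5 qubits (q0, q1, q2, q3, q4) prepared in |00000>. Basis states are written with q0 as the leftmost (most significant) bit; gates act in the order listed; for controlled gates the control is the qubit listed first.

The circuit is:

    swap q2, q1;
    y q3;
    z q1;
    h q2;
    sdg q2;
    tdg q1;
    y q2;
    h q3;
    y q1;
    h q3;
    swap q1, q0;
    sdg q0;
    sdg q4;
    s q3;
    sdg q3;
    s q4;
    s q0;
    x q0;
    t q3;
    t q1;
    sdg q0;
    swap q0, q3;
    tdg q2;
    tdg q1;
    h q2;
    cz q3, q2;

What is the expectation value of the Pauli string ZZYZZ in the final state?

The observable ZZYZZ averages to -sqrt(2)/2.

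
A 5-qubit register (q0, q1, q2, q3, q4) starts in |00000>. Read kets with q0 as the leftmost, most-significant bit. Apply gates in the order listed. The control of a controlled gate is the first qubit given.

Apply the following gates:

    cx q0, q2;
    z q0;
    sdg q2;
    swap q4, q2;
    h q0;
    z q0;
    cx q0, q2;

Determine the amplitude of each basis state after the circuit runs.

The resulting statevector has amplitude sqrt(2)/2 on |00000>, -sqrt(2)/2 on |10100>, and 0 on every other basis state.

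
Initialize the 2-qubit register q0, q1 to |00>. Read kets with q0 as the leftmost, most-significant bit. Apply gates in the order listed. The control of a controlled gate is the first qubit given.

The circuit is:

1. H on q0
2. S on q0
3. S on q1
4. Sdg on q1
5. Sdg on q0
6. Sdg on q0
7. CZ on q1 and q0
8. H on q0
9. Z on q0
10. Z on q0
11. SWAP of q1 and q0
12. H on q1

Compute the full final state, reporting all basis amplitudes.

The resulting statevector has amplitude sqrt(2)/2 on |00>, -sqrt(2)*I/2 on |01>, 0 on |10>, 0 on |11>. Key observation: steps 2-5 multiply out to the identity, so the circuit reduces to the remaining gates.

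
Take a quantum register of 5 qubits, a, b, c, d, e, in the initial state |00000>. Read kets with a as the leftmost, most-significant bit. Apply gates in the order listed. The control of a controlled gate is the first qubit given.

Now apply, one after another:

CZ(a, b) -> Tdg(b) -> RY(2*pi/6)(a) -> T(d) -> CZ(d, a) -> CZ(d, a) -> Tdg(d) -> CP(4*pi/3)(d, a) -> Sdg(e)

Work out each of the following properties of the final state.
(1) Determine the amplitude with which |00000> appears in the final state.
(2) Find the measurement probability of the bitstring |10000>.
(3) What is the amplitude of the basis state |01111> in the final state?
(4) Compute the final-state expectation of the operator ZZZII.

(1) |00000> carries amplitude sqrt(3)/2 in the final state. Key observation: gates 4-7 undo each other exactly, leaving only the rest of the circuit to track.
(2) The probability of measuring |10000> is 1/4.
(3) |01111> carries amplitude 0 in the final state.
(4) In the final state, ZZZII has expectation 1/2.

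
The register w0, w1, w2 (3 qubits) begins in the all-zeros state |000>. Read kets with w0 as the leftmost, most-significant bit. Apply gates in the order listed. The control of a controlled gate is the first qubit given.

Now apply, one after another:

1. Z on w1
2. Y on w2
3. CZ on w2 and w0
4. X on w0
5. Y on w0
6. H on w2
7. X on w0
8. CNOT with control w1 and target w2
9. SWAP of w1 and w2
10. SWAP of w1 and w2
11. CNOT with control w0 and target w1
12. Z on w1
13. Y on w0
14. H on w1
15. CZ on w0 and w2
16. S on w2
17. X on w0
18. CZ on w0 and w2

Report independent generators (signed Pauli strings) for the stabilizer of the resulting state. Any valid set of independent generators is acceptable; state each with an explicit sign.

One valid set of independent stabilizer generators is -IXI, +IIY, -ZII (any independent generating set of the same group is equally correct).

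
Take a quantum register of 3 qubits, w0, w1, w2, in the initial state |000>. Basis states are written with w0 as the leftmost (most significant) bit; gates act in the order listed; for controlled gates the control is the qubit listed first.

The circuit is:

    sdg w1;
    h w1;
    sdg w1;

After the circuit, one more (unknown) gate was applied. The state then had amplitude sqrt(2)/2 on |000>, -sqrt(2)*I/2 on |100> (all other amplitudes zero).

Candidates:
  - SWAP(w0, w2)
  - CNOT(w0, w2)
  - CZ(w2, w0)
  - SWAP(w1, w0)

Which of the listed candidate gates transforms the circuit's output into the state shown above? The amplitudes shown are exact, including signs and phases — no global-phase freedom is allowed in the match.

The unique candidate consistent with the amplitudes is SWAP(w1, w0).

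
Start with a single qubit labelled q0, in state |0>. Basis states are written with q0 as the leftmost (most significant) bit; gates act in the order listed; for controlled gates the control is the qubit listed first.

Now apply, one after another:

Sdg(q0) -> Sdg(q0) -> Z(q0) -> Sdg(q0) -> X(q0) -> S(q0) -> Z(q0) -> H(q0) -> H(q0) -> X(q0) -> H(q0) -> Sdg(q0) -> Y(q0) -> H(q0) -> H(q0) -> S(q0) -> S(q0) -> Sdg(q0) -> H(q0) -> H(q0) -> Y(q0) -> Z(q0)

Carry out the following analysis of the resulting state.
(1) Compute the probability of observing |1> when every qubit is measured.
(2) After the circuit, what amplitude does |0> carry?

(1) The probability of measuring |1> is 1/2. Key observation: steps 17-18 multiply out to the identity, so the circuit reduces to the remaining gates.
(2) The amplitude on |0> is sqrt(2)/2.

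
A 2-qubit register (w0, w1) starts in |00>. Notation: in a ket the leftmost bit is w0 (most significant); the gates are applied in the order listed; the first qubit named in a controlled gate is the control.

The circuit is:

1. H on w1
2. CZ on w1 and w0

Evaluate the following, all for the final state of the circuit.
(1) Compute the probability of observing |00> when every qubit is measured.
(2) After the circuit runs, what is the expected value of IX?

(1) The probability of measuring |00> is 1/2.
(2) In the final state, IX has expectation 1.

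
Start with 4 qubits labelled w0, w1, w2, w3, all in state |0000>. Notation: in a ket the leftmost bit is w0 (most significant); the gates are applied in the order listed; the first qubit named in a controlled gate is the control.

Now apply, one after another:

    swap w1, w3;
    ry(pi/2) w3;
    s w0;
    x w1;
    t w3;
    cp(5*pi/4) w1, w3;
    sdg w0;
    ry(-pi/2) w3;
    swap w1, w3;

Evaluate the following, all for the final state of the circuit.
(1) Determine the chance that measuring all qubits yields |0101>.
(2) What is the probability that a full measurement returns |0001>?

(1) Outcome |0101> occurs with probability 1/2.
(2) A full measurement returns |0001> with probability 1/2.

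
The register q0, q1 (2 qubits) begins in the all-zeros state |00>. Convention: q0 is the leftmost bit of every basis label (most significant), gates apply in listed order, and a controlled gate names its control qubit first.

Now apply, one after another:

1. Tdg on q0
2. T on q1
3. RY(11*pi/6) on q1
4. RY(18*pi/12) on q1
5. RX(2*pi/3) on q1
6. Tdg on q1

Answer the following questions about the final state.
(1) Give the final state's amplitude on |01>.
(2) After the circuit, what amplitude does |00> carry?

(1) The final state's coefficient on |01> equals -sqrt(6)/4.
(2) |00> carries amplitude 1/4 + 3*I/4 in the final state.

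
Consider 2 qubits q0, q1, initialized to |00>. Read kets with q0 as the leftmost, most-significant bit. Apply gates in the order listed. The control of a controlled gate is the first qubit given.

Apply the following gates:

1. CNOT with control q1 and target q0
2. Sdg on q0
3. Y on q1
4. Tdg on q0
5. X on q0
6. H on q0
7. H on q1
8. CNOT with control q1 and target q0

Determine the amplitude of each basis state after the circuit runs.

The resulting statevector has amplitude I/2 on |00>, I/2 on |01>, -I/2 on |10>, -I/2 on |11>.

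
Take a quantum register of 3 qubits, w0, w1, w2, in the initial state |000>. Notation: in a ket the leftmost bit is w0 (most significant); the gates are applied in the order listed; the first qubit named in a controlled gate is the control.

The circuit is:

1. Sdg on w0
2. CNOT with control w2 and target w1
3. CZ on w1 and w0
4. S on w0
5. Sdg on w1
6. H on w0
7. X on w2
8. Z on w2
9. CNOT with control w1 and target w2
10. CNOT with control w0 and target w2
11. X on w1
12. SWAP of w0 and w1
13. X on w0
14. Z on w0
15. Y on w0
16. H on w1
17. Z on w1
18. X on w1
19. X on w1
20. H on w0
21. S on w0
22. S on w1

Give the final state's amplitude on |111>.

The final state's coefficient on |111> equals sqrt(2)*I/4.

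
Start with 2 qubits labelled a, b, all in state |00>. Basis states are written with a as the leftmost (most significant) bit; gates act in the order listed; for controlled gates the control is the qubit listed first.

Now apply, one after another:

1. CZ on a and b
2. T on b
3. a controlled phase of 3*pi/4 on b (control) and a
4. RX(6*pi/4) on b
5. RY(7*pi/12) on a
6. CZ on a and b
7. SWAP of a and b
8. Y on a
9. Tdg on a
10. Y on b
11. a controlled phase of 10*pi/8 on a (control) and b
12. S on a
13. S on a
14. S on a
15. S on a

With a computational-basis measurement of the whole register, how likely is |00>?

A full measurement returns |00> with probability -sqrt(2)/16 + sqrt(6)/16 + 1/4. Key observation: steps 12-15 multiply out to the identity, so the circuit reduces to the remaining gates.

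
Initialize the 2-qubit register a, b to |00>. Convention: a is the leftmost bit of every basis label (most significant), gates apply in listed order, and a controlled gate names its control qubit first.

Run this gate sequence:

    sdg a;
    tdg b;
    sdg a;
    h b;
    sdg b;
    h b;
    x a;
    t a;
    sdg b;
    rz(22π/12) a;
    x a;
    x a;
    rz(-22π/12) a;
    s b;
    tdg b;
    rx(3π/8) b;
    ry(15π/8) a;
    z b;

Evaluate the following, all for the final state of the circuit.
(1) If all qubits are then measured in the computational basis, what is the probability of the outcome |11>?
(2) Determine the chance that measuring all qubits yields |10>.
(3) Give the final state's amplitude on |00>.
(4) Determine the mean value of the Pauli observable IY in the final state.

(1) Outcome |11> occurs with probability (4 - sqrt(2*sqrt(2) + 4))*(sqrt(sqrt(2) + 2) + 2)/32. Key observation: steps 9-14 multiply out to the identity, so the circuit reduces to the remaining gates.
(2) A full measurement returns |10> with probability (sqrt(sqrt(2) + 2) + 2)*(sqrt(2*sqrt(2) + 4) + 4)/32.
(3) |00> carries amplitude sqrt(2)*(1 - I)/8 - sqrt(2)*exp(I*pi/4)/8 - sqrt(2 - sqrt(2))*exp(3*I*pi/4)/8 + sqrt(2 - sqrt(2))*exp(I*pi/4)/8 + sqrt(2)*exp(3*I*pi/4)/8 + (-1 + I)*sqrt(sqrt(2) + 2)/8 in the final state.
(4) The observable IY averages to -exp(I*pi/4)*cos(pi/16)**2*cos(3*pi/16)**2/2 + exp(-I*pi/4)*sin(3*pi/16)**2*cos(pi/16)**2/2 - exp(I*pi/4)*sin(pi/16)**2*cos(3*pi/16)**2/2 + exp(-I*pi/4)*sin(pi/16)**2*sin(3*pi/16)**2/2 + exp(I*pi/4)*sin(pi/16)**2*sin(3*pi/16)**2/2 - exp(-I*pi/4)*sin(pi/16)**2*cos(3*pi/16)**2/2 + exp(I*pi/4)*sin(3*pi/16)**2*cos(pi/16)**2/2 - exp(-I*pi/4)*cos(pi/16)**2*cos(3*pi/16)**2/2.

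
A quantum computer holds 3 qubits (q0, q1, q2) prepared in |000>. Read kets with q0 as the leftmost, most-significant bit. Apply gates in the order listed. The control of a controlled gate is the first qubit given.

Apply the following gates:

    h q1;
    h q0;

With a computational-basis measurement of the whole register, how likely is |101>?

A full measurement returns |101> with probability 0.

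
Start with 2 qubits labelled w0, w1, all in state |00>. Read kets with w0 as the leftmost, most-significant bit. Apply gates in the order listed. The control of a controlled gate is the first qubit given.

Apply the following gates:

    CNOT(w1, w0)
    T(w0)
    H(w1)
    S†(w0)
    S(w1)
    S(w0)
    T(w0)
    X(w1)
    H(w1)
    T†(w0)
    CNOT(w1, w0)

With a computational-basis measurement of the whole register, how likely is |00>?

A full measurement returns |00> with probability 1/2.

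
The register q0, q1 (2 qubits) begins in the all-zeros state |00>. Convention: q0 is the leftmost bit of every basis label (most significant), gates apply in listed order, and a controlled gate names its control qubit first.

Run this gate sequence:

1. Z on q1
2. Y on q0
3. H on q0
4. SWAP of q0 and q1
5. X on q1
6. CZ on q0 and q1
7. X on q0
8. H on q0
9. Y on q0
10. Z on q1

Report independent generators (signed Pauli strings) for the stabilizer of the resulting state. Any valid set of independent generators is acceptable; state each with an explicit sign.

One valid set of independent stabilizer generators is +XI, +IX (any independent generating set of the same group is equally correct).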